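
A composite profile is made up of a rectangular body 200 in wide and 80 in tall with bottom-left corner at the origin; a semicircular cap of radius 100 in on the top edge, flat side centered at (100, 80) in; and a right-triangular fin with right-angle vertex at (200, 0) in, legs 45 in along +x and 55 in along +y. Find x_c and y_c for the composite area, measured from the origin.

rectangular body: A = 200 × 80 = 16000.00, centroid at (100.00, 40.00).
semicircular top: A = ½π·100² = 15707.96, centroid at (100.00, 122.44).
triangular fin: A = ½·45·55 = 1237.50, centroid at (215.00, 18.33).
ΣA = 32945.46 in²
ΣAx_c = (16000.00)(100.00) + (15707.96)(100.00) + (1237.50)(215.00) = 3436858.83 in³
ΣAy_c = (16000.00)(40.00) + (15707.96)(122.44) + (1237.50)(18.33) = 2585991.23 in³
x_c = 3436858.83 / 32945.46 = 104.32 in
y_c = 2585991.23 / 32945.46 = 78.49 in

x_c = 104.32 in, y_c = 78.49 in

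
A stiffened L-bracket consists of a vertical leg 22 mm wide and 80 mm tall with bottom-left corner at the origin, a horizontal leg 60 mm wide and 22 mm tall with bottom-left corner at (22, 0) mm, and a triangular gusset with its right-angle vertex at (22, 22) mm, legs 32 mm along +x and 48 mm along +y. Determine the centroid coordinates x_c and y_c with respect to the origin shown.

x_c = 29.39 mm, y_c = 29.65 mm

Part | A | x̄ᵢ | ȳᵢ | A·x̄ᵢ | A·ȳᵢ
vertical leg | 1760.00 | 11.00 | 40.00 | 19360.00 | 70400.00
horizontal leg | 1320.00 | 52.00 | 11.00 | 68640.00 | 14520.00
gusset | 768.00 | 32.67 | 38.00 | 25088.00 | 29184.00
Σ | 3848.00 |  |  | 113088.00 | 114104.00
x_c = 113088.00 / 3848.00 = 29.39 mm
y_c = 114104.00 / 3848.00 = 29.65 mm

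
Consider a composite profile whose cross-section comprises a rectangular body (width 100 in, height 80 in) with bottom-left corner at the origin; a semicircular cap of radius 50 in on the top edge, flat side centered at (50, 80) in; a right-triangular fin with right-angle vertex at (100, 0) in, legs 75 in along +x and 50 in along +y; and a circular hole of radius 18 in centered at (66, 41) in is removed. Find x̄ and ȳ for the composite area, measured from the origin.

x̄ = 59.73 in, ȳ = 55.30 in

rectangular body: A = 100 × 80 = 8000.00, centroid at (50.00, 40.00).
semicircular top: A = ½π·50² = 3926.99, centroid at (50.00, 101.22).
triangular fin: A = ½·75·50 = 1875.00, centroid at (125.00, 16.67).
hole: A = −π·18² = -1017.88, centroid at (66.00, 41.00).
ΣA = 12784.11 in²
ΣAx̄ = (8000.00)(50.00) + (3926.99)(50.00) + (1875.00)(125.00) + (-1017.88)(66.00) = 763544.72 in³
ΣAȳ = (8000.00)(40.00) + (3926.99)(101.22) + (1875.00)(16.67) + (-1017.88)(41.00) = 707009.68 in³
x̄ = 763544.72 / 12784.11 = 59.73 in
ȳ = 707009.68 / 12784.11 = 55.30 in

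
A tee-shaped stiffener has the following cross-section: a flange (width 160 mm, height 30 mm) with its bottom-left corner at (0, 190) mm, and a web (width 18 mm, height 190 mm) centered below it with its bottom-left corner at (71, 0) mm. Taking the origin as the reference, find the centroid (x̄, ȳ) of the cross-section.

x̄ = 80.00 mm, ȳ = 159.23 mm

web: A = 18 × 190 = 3420.00, centroid at (80.00, 95.00).
flange: A = 160 × 30 = 4800.00, centroid at (80.00, 205.00).
ΣA = 8220.00 mm², ΣAx̄ = 657600.00 mm³, ΣAȳ = 1308900.00 mm³.
x̄ = 657600.00/8220.00 = 80.00 mm; ȳ = 1308900.00/8220.00 = 159.23 mm.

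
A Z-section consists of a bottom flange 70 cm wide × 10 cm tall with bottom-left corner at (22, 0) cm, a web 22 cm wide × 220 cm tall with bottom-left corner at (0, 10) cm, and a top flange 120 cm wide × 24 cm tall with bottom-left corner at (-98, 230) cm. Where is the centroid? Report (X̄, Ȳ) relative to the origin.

X̄ = -1.94 cm, Ȳ = 152.17 cm

bottom flange: A = 70 × 10 = 700.00, centroid at (57.00, 5.00).
web: A = 22 × 220 = 4840.00, centroid at (11.00, 120.00).
top flange: A = 120 × 24 = 2880.00, centroid at (-38.00, 242.00).
ΣA = 8420.00 cm²
ΣAX̄ = (700.00)(57.00) + (4840.00)(11.00) + (2880.00)(-38.00) = -16300.00 cm³
ΣAȲ = (700.00)(5.00) + (4840.00)(120.00) + (2880.00)(242.00) = 1281260.00 cm³
X̄ = -16300.00 / 8420.00 = -1.94 cm
Ȳ = 1281260.00 / 8420.00 = 152.17 cm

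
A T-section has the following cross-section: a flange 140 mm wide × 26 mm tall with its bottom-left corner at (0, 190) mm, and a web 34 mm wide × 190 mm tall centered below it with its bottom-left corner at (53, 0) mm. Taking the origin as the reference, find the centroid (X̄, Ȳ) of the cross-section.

web: A = 34 × 190 = 6460.00, centroid at (70.00, 95.00).
flange: A = 140 × 26 = 3640.00, centroid at (70.00, 203.00).
ΣA = 10100.00 mm²
ΣAX̄ = (6460.00)(70.00) + (3640.00)(70.00) = 707000.00 mm³
ΣAȲ = (6460.00)(95.00) + (3640.00)(203.00) = 1352620.00 mm³
X̄ = 707000.00 / 10100.00 = 70.00 mm
Ȳ = 1352620.00 / 10100.00 = 133.92 mm

X̄ = 70.00 mm, Ȳ = 133.92 mm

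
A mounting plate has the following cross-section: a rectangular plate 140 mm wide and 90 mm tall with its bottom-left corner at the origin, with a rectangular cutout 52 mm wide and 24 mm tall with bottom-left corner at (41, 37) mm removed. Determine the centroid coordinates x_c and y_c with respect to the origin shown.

x_c = 70.33 mm, y_c = 44.56 mm

plate: A = 140 × 90 = 12600.00, centroid at (70.00, 45.00).
hole: A = −(52 × 24) = -1248.00, centroid at (67.00, 49.00).
ΣA = 11352.00 mm², ΣAx_c = 798384.00 mm³, ΣAy_c = 505848.00 mm³.
x_c = 798384.00/11352.00 = 70.33 mm; y_c = 505848.00/11352.00 = 44.56 mm.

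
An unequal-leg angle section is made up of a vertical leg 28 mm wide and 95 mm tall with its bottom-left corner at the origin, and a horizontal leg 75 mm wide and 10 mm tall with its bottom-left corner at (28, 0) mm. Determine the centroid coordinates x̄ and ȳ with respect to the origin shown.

x̄ = 25.33 mm, ȳ = 38.15 mm

vertical leg: A = 28 × 95 = 2660.00, centroid at (14.00, 47.50).
horizontal leg: A = 75 × 10 = 750.00, centroid at (65.50, 5.00).
ΣA = 3410.00 mm²
ΣAx̄ = (2660.00)(14.00) + (750.00)(65.50) = 86365.00 mm³
ΣAȳ = (2660.00)(47.50) + (750.00)(5.00) = 130100.00 mm³
x̄ = 86365.00 / 3410.00 = 25.33 mm
ȳ = 130100.00 / 3410.00 = 38.15 mm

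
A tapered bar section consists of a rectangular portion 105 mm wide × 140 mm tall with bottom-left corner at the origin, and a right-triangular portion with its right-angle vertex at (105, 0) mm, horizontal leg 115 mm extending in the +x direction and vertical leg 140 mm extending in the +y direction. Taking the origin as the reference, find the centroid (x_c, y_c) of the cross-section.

x_c = 84.64 mm, y_c = 61.74 mm

rectangular portion: A = 105 × 140 = 14700.00, centroid at (52.50, 70.00).
triangular portion: A = ½·115·140 = 8050.00, centroid at (143.33, 46.67).
ΣA = 22750.00 mm²
ΣAx_c = (14700.00)(52.50) + (8050.00)(143.33) = 1925583.33 mm³
ΣAy_c = (14700.00)(70.00) + (8050.00)(46.67) = 1404666.67 mm³
x_c = 1925583.33 / 22750.00 = 84.64 mm
y_c = 1404666.67 / 22750.00 = 61.74 mm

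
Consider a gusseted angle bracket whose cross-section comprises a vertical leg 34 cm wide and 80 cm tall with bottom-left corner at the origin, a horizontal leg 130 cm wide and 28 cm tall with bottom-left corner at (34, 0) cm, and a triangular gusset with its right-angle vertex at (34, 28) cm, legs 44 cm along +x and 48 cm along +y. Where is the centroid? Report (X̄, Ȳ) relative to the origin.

vertical leg: A = 34 × 80 = 2720.00, centroid at (17.00, 40.00).
horizontal leg: A = 130 × 28 = 3640.00, centroid at (99.00, 14.00).
gusset: A = ½·44·48 = 1056.00, centroid at (48.67, 44.00).
ΣA = 7416.00 cm²
ΣAX̄ = (2720.00)(17.00) + (3640.00)(99.00) + (1056.00)(48.67) = 457992.00 cm³
ΣAȲ = (2720.00)(40.00) + (3640.00)(14.00) + (1056.00)(44.00) = 206224.00 cm³
X̄ = 457992.00 / 7416.00 = 61.76 cm
Ȳ = 206224.00 / 7416.00 = 27.81 cm

X̄ = 61.76 cm, Ȳ = 27.81 cm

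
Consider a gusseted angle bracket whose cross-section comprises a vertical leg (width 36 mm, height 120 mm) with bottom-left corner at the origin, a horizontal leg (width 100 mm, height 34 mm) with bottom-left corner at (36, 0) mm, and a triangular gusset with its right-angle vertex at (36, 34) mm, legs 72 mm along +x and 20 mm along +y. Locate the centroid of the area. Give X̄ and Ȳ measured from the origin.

vertical leg: A = 36 × 120 = 4320.00, centroid at (18.00, 60.00).
horizontal leg: A = 100 × 34 = 3400.00, centroid at (86.00, 17.00).
gusset: A = ½·72·20 = 720.00, centroid at (60.00, 40.67).
ΣA = 8440.00 mm², ΣAX̄ = 413360.00 mm³, ΣAȲ = 346280.00 mm³.
X̄ = 413360.00/8440.00 = 48.98 mm; Ȳ = 346280.00/8440.00 = 41.03 mm.

X̄ = 48.98 mm, Ȳ = 41.03 mm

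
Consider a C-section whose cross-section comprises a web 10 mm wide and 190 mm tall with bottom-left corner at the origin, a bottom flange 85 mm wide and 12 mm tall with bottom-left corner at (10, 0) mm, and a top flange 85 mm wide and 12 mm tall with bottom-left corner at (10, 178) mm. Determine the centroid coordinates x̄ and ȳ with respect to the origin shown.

x̄ = 29.59 mm, ȳ = 95.00 mm

Part | A | x̄ᵢ | ȳᵢ | A·x̄ᵢ | A·ȳᵢ
web | 1900.00 | 5.00 | 95.00 | 9500.00 | 180500.00
bottom flange | 1020.00 | 52.50 | 6.00 | 53550.00 | 6120.00
top flange | 1020.00 | 52.50 | 184.00 | 53550.00 | 187680.00
Σ | 3940.00 |  |  | 116600.00 | 374300.00
x̄ = 116600.00 / 3940.00 = 29.59 mm
ȳ = 374300.00 / 3940.00 = 95.00 mm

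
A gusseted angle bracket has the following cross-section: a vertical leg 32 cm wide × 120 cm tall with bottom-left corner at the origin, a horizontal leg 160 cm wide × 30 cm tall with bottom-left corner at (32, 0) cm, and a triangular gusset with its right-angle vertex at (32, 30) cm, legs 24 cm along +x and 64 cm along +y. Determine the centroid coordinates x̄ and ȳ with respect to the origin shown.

x̄ = 66.94 cm, ȳ = 36.33 cm

vertical leg: A = 32 × 120 = 3840.00, centroid at (16.00, 60.00).
horizontal leg: A = 160 × 30 = 4800.00, centroid at (112.00, 15.00).
gusset: A = ½·24·64 = 768.00, centroid at (40.00, 51.33).
ΣA = 9408.00 cm², ΣAx̄ = 629760.00 cm³, ΣAȳ = 341824.00 cm³.
x̄ = 629760.00/9408.00 = 66.94 cm; ȳ = 341824.00/9408.00 = 36.33 cm.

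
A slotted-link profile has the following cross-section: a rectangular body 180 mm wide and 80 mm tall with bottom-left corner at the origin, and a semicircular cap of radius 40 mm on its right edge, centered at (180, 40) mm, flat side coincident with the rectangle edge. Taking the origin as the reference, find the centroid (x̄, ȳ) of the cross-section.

Part | A | x̄ᵢ | ȳᵢ | A·x̄ᵢ | A·ȳᵢ
rectangular body | 14400.00 | 90.00 | 40.00 | 1296000.00 | 576000.00
semicircular end | 2513.27 | 196.98 | 40.00 | 495056.01 | 100530.96
Σ | 16913.27 |  |  | 1791056.01 | 676530.96
x̄ = 1791056.01 / 16913.27 = 105.90 mm
ȳ = 676530.96 / 16913.27 = 40.00 mm

x̄ = 105.90 mm, ȳ = 40.00 mm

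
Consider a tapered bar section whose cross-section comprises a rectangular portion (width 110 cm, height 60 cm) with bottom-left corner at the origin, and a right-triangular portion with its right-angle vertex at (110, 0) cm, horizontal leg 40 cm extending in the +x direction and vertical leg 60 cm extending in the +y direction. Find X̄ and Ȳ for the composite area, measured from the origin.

X̄ = 65.51 cm, Ȳ = 28.46 cm

Part | A | x̄ᵢ | ȳᵢ | A·x̄ᵢ | A·ȳᵢ
rectangular portion | 6600.00 | 55.00 | 30.00 | 363000.00 | 198000.00
triangular portion | 1200.00 | 123.33 | 20.00 | 148000.00 | 24000.00
Σ | 7800.00 |  |  | 511000.00 | 222000.00
X̄ = 511000.00 / 7800.00 = 65.51 cm
Ȳ = 222000.00 / 7800.00 = 28.46 cm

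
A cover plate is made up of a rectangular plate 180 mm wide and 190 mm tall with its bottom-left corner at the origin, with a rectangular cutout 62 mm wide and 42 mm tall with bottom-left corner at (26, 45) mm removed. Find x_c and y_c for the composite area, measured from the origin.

plate: A = 180 × 190 = 34200.00, centroid at (90.00, 95.00).
hole: A = −(62 × 42) = -2604.00, centroid at (57.00, 66.00).
ΣA = 31596.00 mm²
ΣAx_c = (34200.00)(90.00) + (-2604.00)(57.00) = 2929572.00 mm³
ΣAy_c = (34200.00)(95.00) + (-2604.00)(66.00) = 3077136.00 mm³
x_c = 2929572.00 / 31596.00 = 92.72 mm
y_c = 3077136.00 / 31596.00 = 97.39 mm

x_c = 92.72 mm, y_c = 97.39 mm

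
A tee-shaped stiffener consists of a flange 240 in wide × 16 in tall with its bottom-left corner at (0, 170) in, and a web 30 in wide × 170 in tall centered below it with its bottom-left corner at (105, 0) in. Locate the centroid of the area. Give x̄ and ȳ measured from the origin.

Part | A | x̄ᵢ | ȳᵢ | A·x̄ᵢ | A·ȳᵢ
web | 5100.00 | 120.00 | 85.00 | 612000.00 | 433500.00
flange | 3840.00 | 120.00 | 178.00 | 460800.00 | 683520.00
Σ | 8940.00 |  |  | 1072800.00 | 1117020.00
x̄ = 1072800.00 / 8940.00 = 120.00 in
ȳ = 1117020.00 / 8940.00 = 124.95 in

x̄ = 120.00 in, ȳ = 124.95 in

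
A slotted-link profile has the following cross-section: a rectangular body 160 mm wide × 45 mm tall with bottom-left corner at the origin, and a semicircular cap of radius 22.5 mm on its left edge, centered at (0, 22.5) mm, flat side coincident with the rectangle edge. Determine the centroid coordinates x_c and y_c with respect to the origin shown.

x_c = 71.09 mm, y_c = 22.50 mm

rectangular body: A = 160 × 45 = 7200.00, centroid at (80.00, 22.50).
semicircular end: A = ½π·22.5² = 795.22, centroid at (-9.55, 22.50).
ΣA = 7995.22 mm², ΣAx_c = 568406.25 mm³, ΣAy_c = 179892.35 mm³.
x_c = 568406.25/7995.22 = 71.09 mm; y_c = 179892.35/7995.22 = 22.50 mm.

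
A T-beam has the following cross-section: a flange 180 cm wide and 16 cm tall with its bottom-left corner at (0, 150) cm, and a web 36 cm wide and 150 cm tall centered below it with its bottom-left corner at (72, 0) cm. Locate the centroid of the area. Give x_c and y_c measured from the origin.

x_c = 90.00 cm, y_c = 103.87 cm

web: A = 36 × 150 = 5400.00, centroid at (90.00, 75.00).
flange: A = 180 × 16 = 2880.00, centroid at (90.00, 158.00).
ΣA = 8280.00 cm²
ΣAx_c = (5400.00)(90.00) + (2880.00)(90.00) = 745200.00 cm³
ΣAy_c = (5400.00)(75.00) + (2880.00)(158.00) = 860040.00 cm³
x_c = 745200.00 / 8280.00 = 90.00 cm
y_c = 860040.00 / 8280.00 = 103.87 cm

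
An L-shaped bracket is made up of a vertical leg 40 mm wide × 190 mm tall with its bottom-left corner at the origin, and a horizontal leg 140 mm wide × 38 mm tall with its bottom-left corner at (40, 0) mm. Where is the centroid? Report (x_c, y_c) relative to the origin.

Part | A | x̄ᵢ | ȳᵢ | A·x̄ᵢ | A·ȳᵢ
vertical leg | 7600.00 | 20.00 | 95.00 | 152000.00 | 722000.00
horizontal leg | 5320.00 | 110.00 | 19.00 | 585200.00 | 101080.00
Σ | 12920.00 |  |  | 737200.00 | 823080.00
x_c = 737200.00 / 12920.00 = 57.06 mm
y_c = 823080.00 / 12920.00 = 63.71 mm

x_c = 57.06 mm, y_c = 63.71 mm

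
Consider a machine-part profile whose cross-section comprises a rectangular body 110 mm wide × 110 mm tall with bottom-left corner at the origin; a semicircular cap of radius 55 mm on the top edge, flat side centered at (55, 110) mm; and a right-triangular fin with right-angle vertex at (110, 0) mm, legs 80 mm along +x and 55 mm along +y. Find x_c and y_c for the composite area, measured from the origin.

rectangular body: A = 110 × 110 = 12100.00, centroid at (55.00, 55.00).
semicircular top: A = ½π·55² = 4751.66, centroid at (55.00, 133.34).
triangular fin: A = ½·80·55 = 2200.00, centroid at (136.67, 18.33).
ΣA = 19051.66 mm²
ΣAx_c = (12100.00)(55.00) + (4751.66)(55.00) + (2200.00)(136.67) = 1227507.91 mm³
ΣAy_c = (12100.00)(55.00) + (4751.66)(133.34) + (2200.00)(18.33) = 1339432.48 mm³
x_c = 1227507.91 / 19051.66 = 64.43 mm
y_c = 1339432.48 / 19051.66 = 70.31 mm

x_c = 64.43 mm, y_c = 70.31 mm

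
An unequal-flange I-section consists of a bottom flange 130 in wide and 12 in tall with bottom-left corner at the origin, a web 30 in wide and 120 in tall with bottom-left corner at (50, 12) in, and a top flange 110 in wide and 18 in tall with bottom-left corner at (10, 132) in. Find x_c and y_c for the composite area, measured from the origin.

bottom flange: A = 130 × 12 = 1560.00, centroid at (65.00, 6.00).
web: A = 30 × 120 = 3600.00, centroid at (65.00, 72.00).
top flange: A = 110 × 18 = 1980.00, centroid at (65.00, 141.00).
ΣA = 7140.00 in², ΣAx_c = 464100.00 in³, ΣAy_c = 547740.00 in³.
x_c = 464100.00/7140.00 = 65.00 in; y_c = 547740.00/7140.00 = 76.71 in.

x_c = 65.00 in, y_c = 76.71 in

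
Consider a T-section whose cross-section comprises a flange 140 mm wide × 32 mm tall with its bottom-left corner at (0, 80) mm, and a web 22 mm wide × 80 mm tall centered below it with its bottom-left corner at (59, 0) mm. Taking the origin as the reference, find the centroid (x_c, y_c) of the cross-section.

x_c = 70.00 mm, y_c = 80.21 mm

Part | A | x̄ᵢ | ȳᵢ | A·x̄ᵢ | A·ȳᵢ
web | 1760.00 | 70.00 | 40.00 | 123200.00 | 70400.00
flange | 4480.00 | 70.00 | 96.00 | 313600.00 | 430080.00
Σ | 6240.00 |  |  | 436800.00 | 500480.00
x_c = 436800.00 / 6240.00 = 70.00 mm
y_c = 500480.00 / 6240.00 = 80.21 mm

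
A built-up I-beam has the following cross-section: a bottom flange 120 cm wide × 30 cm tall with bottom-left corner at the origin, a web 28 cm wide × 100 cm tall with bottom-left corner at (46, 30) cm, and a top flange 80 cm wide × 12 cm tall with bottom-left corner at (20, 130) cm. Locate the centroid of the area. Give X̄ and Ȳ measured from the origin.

Part | A | x̄ᵢ | ȳᵢ | A·x̄ᵢ | A·ȳᵢ
bottom flange | 3600.00 | 60.00 | 15.00 | 216000.00 | 54000.00
web | 2800.00 | 60.00 | 80.00 | 168000.00 | 224000.00
top flange | 960.00 | 60.00 | 136.00 | 57600.00 | 130560.00
Σ | 7360.00 |  |  | 441600.00 | 408560.00
X̄ = 441600.00 / 7360.00 = 60.00 cm
Ȳ = 408560.00 / 7360.00 = 55.51 cm

X̄ = 60.00 cm, Ȳ = 55.51 cm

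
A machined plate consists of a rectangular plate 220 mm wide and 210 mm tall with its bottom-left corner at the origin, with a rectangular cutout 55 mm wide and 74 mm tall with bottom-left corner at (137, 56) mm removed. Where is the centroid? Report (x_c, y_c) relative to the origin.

Part | A | x̄ᵢ | ȳᵢ | A·x̄ᵢ | A·ȳᵢ
plate | 46200.00 | 110.00 | 105.00 | 5082000.00 | 4851000.00
hole | -4070.00 | 164.50 | 93.00 | -669515.00 | -378510.00
Σ | 42130.00 |  |  | 4412485.00 | 4472490.00
x_c = 4412485.00 / 42130.00 = 104.73 mm
y_c = 4472490.00 / 42130.00 = 106.16 mm

x_c = 104.73 mm, y_c = 106.16 mm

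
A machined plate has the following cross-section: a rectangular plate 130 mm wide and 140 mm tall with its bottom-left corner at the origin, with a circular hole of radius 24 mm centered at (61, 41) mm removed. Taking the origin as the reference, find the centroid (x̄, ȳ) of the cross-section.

x̄ = 65.44 mm, ȳ = 73.20 mm

plate: A = 130 × 140 = 18200.00, centroid at (65.00, 70.00).
hole: A = −π·24² = -1809.56, centroid at (61.00, 41.00).
ΣA = 16390.44 mm², ΣAx̄ = 1072617.00 mm³, ΣAȳ = 1199808.15 mm³.
x̄ = 1072617.00/16390.44 = 65.44 mm; ȳ = 1199808.15/16390.44 = 73.20 mm.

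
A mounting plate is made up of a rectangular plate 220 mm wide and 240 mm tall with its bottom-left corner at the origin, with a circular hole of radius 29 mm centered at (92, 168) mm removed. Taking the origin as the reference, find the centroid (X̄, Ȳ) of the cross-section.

Part | A | x̄ᵢ | ȳᵢ | A·x̄ᵢ | A·ȳᵢ
plate | 52800.00 | 110.00 | 120.00 | 5808000.00 | 6336000.00
hole | -2642.08 | 92.00 | 168.00 | -243071.31 | -443869.34
Σ | 50157.92 |  |  | 5564928.69 | 5892130.66
X̄ = 5564928.69 / 50157.92 = 110.95 mm
Ȳ = 5892130.66 / 50157.92 = 117.47 mm

X̄ = 110.95 mm, Ȳ = 117.47 mm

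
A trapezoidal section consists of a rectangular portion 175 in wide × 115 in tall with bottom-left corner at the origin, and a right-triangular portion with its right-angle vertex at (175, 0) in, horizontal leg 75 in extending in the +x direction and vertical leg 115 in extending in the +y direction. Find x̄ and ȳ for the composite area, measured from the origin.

x̄ = 107.35 in, ȳ = 54.12 in

rectangular portion: A = 175 × 115 = 20125.00, centroid at (87.50, 57.50).
triangular portion: A = ½·75·115 = 4312.50, centroid at (200.00, 38.33).
ΣA = 24437.50 in²
ΣAx̄ = (20125.00)(87.50) + (4312.50)(200.00) = 2623437.50 in³
ΣAȳ = (20125.00)(57.50) + (4312.50)(38.33) = 1322500.00 in³
x̄ = 2623437.50 / 24437.50 = 107.35 in
ȳ = 1322500.00 / 24437.50 = 54.12 in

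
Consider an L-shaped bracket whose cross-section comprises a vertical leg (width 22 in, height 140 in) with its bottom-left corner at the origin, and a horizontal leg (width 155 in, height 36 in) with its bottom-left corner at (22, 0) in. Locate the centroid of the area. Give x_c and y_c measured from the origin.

x_c = 68.02 in, y_c = 36.49 in

vertical leg: A = 22 × 140 = 3080.00, centroid at (11.00, 70.00).
horizontal leg: A = 155 × 36 = 5580.00, centroid at (99.50, 18.00).
ΣA = 8660.00 in²
ΣAx_c = (3080.00)(11.00) + (5580.00)(99.50) = 589090.00 in³
ΣAy_c = (3080.00)(70.00) + (5580.00)(18.00) = 316040.00 in³
x_c = 589090.00 / 8660.00 = 68.02 in
y_c = 316040.00 / 8660.00 = 36.49 in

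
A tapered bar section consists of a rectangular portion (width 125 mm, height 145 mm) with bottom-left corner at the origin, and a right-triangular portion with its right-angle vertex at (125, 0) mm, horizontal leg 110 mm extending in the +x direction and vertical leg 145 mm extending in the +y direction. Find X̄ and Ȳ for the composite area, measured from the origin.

rectangular portion: A = 125 × 145 = 18125.00, centroid at (62.50, 72.50).
triangular portion: A = ½·110·145 = 7975.00, centroid at (161.67, 48.33).
ΣA = 26100.00 mm²
ΣAX̄ = (18125.00)(62.50) + (7975.00)(161.67) = 2422104.17 mm³
ΣAȲ = (18125.00)(72.50) + (7975.00)(48.33) = 1699520.83 mm³
X̄ = 2422104.17 / 26100.00 = 92.80 mm
Ȳ = 1699520.83 / 26100.00 = 65.12 mm

X̄ = 92.80 mm, Ȳ = 65.12 mm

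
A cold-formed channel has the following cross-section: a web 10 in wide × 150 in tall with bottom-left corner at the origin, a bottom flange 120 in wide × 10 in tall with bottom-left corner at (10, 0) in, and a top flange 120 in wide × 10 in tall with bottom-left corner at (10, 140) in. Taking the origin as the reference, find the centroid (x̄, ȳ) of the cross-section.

web: A = 10 × 150 = 1500.00, centroid at (5.00, 75.00).
bottom flange: A = 120 × 10 = 1200.00, centroid at (70.00, 5.00).
top flange: A = 120 × 10 = 1200.00, centroid at (70.00, 145.00).
ΣA = 3900.00 in², ΣAx̄ = 175500.00 in³, ΣAȳ = 292500.00 in³.
x̄ = 175500.00/3900.00 = 45.00 in; ȳ = 292500.00/3900.00 = 75.00 in.

x̄ = 45.00 in, ȳ = 75.00 in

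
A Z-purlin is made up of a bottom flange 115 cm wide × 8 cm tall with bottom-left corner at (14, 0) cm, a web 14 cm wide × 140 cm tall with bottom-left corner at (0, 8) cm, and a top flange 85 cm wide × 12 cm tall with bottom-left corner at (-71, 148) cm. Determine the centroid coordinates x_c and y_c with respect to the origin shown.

x_c = 12.93 cm, y_c = 80.42 cm

Part | A | x̄ᵢ | ȳᵢ | A·x̄ᵢ | A·ȳᵢ
bottom flange | 920.00 | 71.50 | 4.00 | 65780.00 | 3680.00
web | 1960.00 | 7.00 | 78.00 | 13720.00 | 152880.00
top flange | 1020.00 | -28.50 | 154.00 | -29070.00 | 157080.00
Σ | 3900.00 |  |  | 50430.00 | 313640.00
x_c = 50430.00 / 3900.00 = 12.93 cm
y_c = 313640.00 / 3900.00 = 80.42 cm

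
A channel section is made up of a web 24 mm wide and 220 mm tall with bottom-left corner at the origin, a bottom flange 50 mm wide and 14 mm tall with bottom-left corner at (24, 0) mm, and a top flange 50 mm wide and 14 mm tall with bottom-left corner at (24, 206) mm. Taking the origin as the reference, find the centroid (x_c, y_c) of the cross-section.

Part | A | x̄ᵢ | ȳᵢ | A·x̄ᵢ | A·ȳᵢ
web | 5280.00 | 12.00 | 110.00 | 63360.00 | 580800.00
bottom flange | 700.00 | 49.00 | 7.00 | 34300.00 | 4900.00
top flange | 700.00 | 49.00 | 213.00 | 34300.00 | 149100.00
Σ | 6680.00 |  |  | 131960.00 | 734800.00
x_c = 131960.00 / 6680.00 = 19.75 mm
y_c = 734800.00 / 6680.00 = 110.00 mm

x_c = 19.75 mm, y_c = 110.00 mm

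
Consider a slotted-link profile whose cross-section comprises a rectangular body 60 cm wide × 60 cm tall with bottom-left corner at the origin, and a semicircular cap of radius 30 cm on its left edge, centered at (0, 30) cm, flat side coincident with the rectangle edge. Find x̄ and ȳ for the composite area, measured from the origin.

rectangular body: A = 60 × 60 = 3600.00, centroid at (30.00, 30.00).
semicircular end: A = ½π·30² = 1413.72, centroid at (-12.73, 30.00).
ΣA = 5013.72 cm²
ΣAx̄ = (3600.00)(30.00) + (1413.72)(-12.73) = 90000.00 cm³
ΣAȳ = (3600.00)(30.00) + (1413.72)(30.00) = 150411.50 cm³
x̄ = 90000.00 / 5013.72 = 17.95 cm
ȳ = 150411.50 / 5013.72 = 30.00 cm

x̄ = 17.95 cm, ȳ = 30.00 cm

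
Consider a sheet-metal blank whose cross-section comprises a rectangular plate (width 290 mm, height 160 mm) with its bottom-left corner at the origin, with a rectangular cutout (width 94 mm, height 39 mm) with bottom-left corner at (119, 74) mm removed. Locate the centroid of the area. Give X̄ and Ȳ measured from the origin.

plate: A = 290 × 160 = 46400.00, centroid at (145.00, 80.00).
hole: A = −(94 × 39) = -3666.00, centroid at (166.00, 93.50).
ΣA = 42734.00 mm², ΣAX̄ = 6119444.00 mm³, ΣAȲ = 3369229.00 mm³.
X̄ = 6119444.00/42734.00 = 143.20 mm; Ȳ = 3369229.00/42734.00 = 78.84 mm.

X̄ = 143.20 mm, Ȳ = 78.84 mm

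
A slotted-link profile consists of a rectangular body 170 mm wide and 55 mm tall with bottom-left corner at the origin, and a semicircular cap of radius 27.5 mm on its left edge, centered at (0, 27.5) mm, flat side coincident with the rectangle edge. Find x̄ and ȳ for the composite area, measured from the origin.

rectangular body: A = 170 × 55 = 9350.00, centroid at (85.00, 27.50).
semicircular end: A = ½π·27.5² = 1187.91, centroid at (-11.67, 27.50).
ΣA = 10537.91 mm²
ΣAx̄ = (9350.00)(85.00) + (1187.91)(-11.67) = 780885.42 mm³
ΣAȳ = (9350.00)(27.50) + (1187.91)(27.50) = 289792.65 mm³
x̄ = 780885.42 / 10537.91 = 74.10 mm
ȳ = 289792.65 / 10537.91 = 27.50 mm

x̄ = 74.10 mm, ȳ = 27.50 mm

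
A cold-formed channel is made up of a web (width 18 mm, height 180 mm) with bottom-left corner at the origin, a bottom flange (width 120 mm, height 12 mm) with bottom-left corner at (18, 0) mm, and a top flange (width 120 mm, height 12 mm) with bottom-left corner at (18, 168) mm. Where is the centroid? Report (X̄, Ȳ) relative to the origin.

X̄ = 41.47 mm, Ȳ = 90.00 mm

Part | A | x̄ᵢ | ȳᵢ | A·x̄ᵢ | A·ȳᵢ
web | 3240.00 | 9.00 | 90.00 | 29160.00 | 291600.00
bottom flange | 1440.00 | 78.00 | 6.00 | 112320.00 | 8640.00
top flange | 1440.00 | 78.00 | 174.00 | 112320.00 | 250560.00
Σ | 6120.00 |  |  | 253800.00 | 550800.00
X̄ = 253800.00 / 6120.00 = 41.47 mm
Ȳ = 550800.00 / 6120.00 = 90.00 mm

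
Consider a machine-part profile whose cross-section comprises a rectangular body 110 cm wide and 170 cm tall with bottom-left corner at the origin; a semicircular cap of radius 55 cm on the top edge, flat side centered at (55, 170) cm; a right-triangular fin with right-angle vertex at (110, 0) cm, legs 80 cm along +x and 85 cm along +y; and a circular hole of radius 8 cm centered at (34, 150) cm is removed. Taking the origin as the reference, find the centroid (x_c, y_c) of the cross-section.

Part | A | x̄ᵢ | ȳᵢ | A·x̄ᵢ | A·ȳᵢ
rectangular body | 18700.00 | 55.00 | 85.00 | 1028500.00 | 1589500.00
semicircular top | 4751.66 | 55.00 | 193.34 | 261341.24 | 918698.68
triangular fin | 3400.00 | 136.67 | 28.33 | 464666.67 | 96333.33
hole | -201.06 | 34.00 | 150.00 | -6836.11 | -30159.29
Σ | 26650.60 |  |  | 1747671.80 | 2574372.72
x_c = 1747671.80 / 26650.60 = 65.58 cm
y_c = 2574372.72 / 26650.60 = 96.60 cm

x_c = 65.58 cm, y_c = 96.60 cm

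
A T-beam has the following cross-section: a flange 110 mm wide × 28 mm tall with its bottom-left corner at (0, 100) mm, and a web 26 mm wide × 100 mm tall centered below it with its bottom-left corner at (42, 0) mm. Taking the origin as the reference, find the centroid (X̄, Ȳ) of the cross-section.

X̄ = 55.00 mm, Ȳ = 84.70 mm

web: A = 26 × 100 = 2600.00, centroid at (55.00, 50.00).
flange: A = 110 × 28 = 3080.00, centroid at (55.00, 114.00).
ΣA = 5680.00 mm²
ΣAX̄ = (2600.00)(55.00) + (3080.00)(55.00) = 312400.00 mm³
ΣAȲ = (2600.00)(50.00) + (3080.00)(114.00) = 481120.00 mm³
X̄ = 312400.00 / 5680.00 = 55.00 mm
Ȳ = 481120.00 / 5680.00 = 84.70 mm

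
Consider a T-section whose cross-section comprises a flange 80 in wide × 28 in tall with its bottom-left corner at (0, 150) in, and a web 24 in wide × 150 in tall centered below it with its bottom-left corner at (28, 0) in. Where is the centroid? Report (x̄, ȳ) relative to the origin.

web: A = 24 × 150 = 3600.00, centroid at (40.00, 75.00).
flange: A = 80 × 28 = 2240.00, centroid at (40.00, 164.00).
ΣA = 5840.00 in², ΣAx̄ = 233600.00 in³, ΣAȳ = 637360.00 in³.
x̄ = 233600.00/5840.00 = 40.00 in; ȳ = 637360.00/5840.00 = 109.14 in.

x̄ = 40.00 in, ȳ = 109.14 in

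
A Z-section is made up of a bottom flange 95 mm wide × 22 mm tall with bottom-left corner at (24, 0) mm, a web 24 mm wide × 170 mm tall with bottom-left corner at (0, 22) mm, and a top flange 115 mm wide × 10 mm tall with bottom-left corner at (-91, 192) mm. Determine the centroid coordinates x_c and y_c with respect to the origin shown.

x_c = 21.84 mm, y_c = 93.73 mm

Part | A | x̄ᵢ | ȳᵢ | A·x̄ᵢ | A·ȳᵢ
bottom flange | 2090.00 | 71.50 | 11.00 | 149435.00 | 22990.00
web | 4080.00 | 12.00 | 107.00 | 48960.00 | 436560.00
top flange | 1150.00 | -33.50 | 197.00 | -38525.00 | 226550.00
Σ | 7320.00 |  |  | 159870.00 | 686100.00
x_c = 159870.00 / 7320.00 = 21.84 mm
y_c = 686100.00 / 7320.00 = 93.73 mm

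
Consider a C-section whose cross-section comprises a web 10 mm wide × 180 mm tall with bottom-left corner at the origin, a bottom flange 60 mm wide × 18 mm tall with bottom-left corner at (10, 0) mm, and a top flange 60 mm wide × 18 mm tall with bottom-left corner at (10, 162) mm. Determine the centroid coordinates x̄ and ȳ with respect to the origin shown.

x̄ = 24.09 mm, ȳ = 90.00 mm

web: A = 10 × 180 = 1800.00, centroid at (5.00, 90.00).
bottom flange: A = 60 × 18 = 1080.00, centroid at (40.00, 9.00).
top flange: A = 60 × 18 = 1080.00, centroid at (40.00, 171.00).
ΣA = 3960.00 mm²
ΣAx̄ = (1800.00)(5.00) + (1080.00)(40.00) + (1080.00)(40.00) = 95400.00 mm³
ΣAȳ = (1800.00)(90.00) + (1080.00)(9.00) + (1080.00)(171.00) = 356400.00 mm³
x̄ = 95400.00 / 3960.00 = 24.09 mm
ȳ = 356400.00 / 3960.00 = 90.00 mm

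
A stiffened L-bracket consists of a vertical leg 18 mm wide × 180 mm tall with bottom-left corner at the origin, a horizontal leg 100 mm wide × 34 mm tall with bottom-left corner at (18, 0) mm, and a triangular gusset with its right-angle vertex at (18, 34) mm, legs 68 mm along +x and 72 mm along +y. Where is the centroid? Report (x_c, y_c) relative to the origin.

x_c = 39.60 mm, y_c = 54.07 mm

vertical leg: A = 18 × 180 = 3240.00, centroid at (9.00, 90.00).
horizontal leg: A = 100 × 34 = 3400.00, centroid at (68.00, 17.00).
gusset: A = ½·68·72 = 2448.00, centroid at (40.67, 58.00).
ΣA = 9088.00 mm²
ΣAx_c = (3240.00)(9.00) + (3400.00)(68.00) + (2448.00)(40.67) = 359912.00 mm³
ΣAy_c = (3240.00)(90.00) + (3400.00)(17.00) + (2448.00)(58.00) = 491384.00 mm³
x_c = 359912.00 / 9088.00 = 39.60 mm
y_c = 491384.00 / 9088.00 = 54.07 mm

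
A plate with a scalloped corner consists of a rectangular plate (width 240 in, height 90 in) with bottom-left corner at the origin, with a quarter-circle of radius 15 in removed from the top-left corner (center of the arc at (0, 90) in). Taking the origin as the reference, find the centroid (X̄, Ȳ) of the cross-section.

Part | A | x̄ᵢ | ȳᵢ | A·x̄ᵢ | A·ȳᵢ
plate | 21600.00 | 120.00 | 45.00 | 2592000.00 | 972000.00
removed quarter-circle | -176.71 | 6.37 | 83.63 | -1125.00 | -14779.31
Σ | 21423.29 |  |  | 2590875.00 | 957220.69
X̄ = 2590875.00 / 21423.29 = 120.94 in
Ȳ = 957220.69 / 21423.29 = 44.68 in

X̄ = 120.94 in, Ȳ = 44.68 in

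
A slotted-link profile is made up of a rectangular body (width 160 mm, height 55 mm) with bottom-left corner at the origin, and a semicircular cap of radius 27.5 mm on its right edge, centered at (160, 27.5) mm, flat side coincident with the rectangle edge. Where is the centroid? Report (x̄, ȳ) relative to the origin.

Part | A | x̄ᵢ | ȳᵢ | A·x̄ᵢ | A·ȳᵢ
rectangular body | 8800.00 | 80.00 | 27.50 | 704000.00 | 242000.00
semicircular end | 1187.91 | 171.67 | 27.50 | 203930.94 | 32667.65
Σ | 9987.91 |  |  | 907930.94 | 274667.65
x̄ = 907930.94 / 9987.91 = 90.90 mm
ȳ = 274667.65 / 9987.91 = 27.50 mm

x̄ = 90.90 mm, ȳ = 27.50 mm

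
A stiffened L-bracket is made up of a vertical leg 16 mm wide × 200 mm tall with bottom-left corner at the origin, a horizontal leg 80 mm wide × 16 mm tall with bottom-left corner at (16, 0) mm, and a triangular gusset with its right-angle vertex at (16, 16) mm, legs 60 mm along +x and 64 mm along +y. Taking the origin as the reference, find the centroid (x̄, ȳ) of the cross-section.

x̄ = 26.00 mm, ȳ = 62.80 mm

vertical leg: A = 16 × 200 = 3200.00, centroid at (8.00, 100.00).
horizontal leg: A = 80 × 16 = 1280.00, centroid at (56.00, 8.00).
gusset: A = ½·60·64 = 1920.00, centroid at (36.00, 37.33).
ΣA = 6400.00 mm², ΣAx̄ = 166400.00 mm³, ΣAȳ = 401920.00 mm³.
x̄ = 166400.00/6400.00 = 26.00 mm; ȳ = 401920.00/6400.00 = 62.80 mm.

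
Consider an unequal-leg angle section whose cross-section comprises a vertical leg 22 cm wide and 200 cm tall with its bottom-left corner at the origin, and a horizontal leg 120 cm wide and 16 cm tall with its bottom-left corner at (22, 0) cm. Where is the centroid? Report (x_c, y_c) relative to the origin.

x_c = 32.57 cm, y_c = 72.05 cm

Part | A | x̄ᵢ | ȳᵢ | A·x̄ᵢ | A·ȳᵢ
vertical leg | 4400.00 | 11.00 | 100.00 | 48400.00 | 440000.00
horizontal leg | 1920.00 | 82.00 | 8.00 | 157440.00 | 15360.00
Σ | 6320.00 |  |  | 205840.00 | 455360.00
x_c = 205840.00 / 6320.00 = 32.57 cm
y_c = 455360.00 / 6320.00 = 72.05 cm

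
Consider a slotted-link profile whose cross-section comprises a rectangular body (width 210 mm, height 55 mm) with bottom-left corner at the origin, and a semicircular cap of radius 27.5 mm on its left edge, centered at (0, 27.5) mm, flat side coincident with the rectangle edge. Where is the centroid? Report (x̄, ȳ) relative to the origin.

x̄ = 94.12 mm, ȳ = 27.50 mm

rectangular body: A = 210 × 55 = 11550.00, centroid at (105.00, 27.50).
semicircular end: A = ½π·27.5² = 1187.91, centroid at (-11.67, 27.50).
ΣA = 12737.91 mm², ΣAx̄ = 1198885.42 mm³, ΣAȳ = 350292.65 mm³.
x̄ = 1198885.42/12737.91 = 94.12 mm; ȳ = 350292.65/12737.91 = 27.50 mm.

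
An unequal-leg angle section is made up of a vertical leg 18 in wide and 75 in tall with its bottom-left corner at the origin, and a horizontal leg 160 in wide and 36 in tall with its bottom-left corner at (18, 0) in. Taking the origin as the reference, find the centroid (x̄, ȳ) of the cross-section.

x̄ = 81.10 in, ȳ = 21.70 in

vertical leg: A = 18 × 75 = 1350.00, centroid at (9.00, 37.50).
horizontal leg: A = 160 × 36 = 5760.00, centroid at (98.00, 18.00).
ΣA = 7110.00 in²
ΣAx̄ = (1350.00)(9.00) + (5760.00)(98.00) = 576630.00 in³
ΣAȳ = (1350.00)(37.50) + (5760.00)(18.00) = 154305.00 in³
x̄ = 576630.00 / 7110.00 = 81.10 in
ȳ = 154305.00 / 7110.00 = 21.70 in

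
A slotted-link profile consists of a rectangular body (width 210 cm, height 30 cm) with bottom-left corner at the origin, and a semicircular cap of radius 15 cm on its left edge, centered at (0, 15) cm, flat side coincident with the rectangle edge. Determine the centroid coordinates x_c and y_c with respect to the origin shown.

rectangular body: A = 210 × 30 = 6300.00, centroid at (105.00, 15.00).
semicircular end: A = ½π·15² = 353.43, centroid at (-6.37, 15.00).
ΣA = 6653.43 cm²
ΣAx_c = (6300.00)(105.00) + (353.43)(-6.37) = 659250.00 cm³
ΣAy_c = (6300.00)(15.00) + (353.43)(15.00) = 99801.44 cm³
x_c = 659250.00 / 6653.43 = 99.08 cm
y_c = 99801.44 / 6653.43 = 15.00 cm

x_c = 99.08 cm, y_c = 15.00 cm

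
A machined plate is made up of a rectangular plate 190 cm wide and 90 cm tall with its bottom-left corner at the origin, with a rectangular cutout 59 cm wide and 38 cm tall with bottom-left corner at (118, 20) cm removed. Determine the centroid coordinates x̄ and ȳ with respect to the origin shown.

x̄ = 87.08 cm, ȳ = 45.91 cm

Part | A | x̄ᵢ | ȳᵢ | A·x̄ᵢ | A·ȳᵢ
plate | 17100.00 | 95.00 | 45.00 | 1624500.00 | 769500.00
hole | -2242.00 | 147.50 | 39.00 | -330695.00 | -87438.00
Σ | 14858.00 |  |  | 1293805.00 | 682062.00
x̄ = 1293805.00 / 14858.00 = 87.08 cm
ȳ = 682062.00 / 14858.00 = 45.91 cm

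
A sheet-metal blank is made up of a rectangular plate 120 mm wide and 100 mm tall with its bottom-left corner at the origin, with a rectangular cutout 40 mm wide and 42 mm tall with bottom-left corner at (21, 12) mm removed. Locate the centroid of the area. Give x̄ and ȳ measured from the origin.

x̄ = 63.09 mm, ȳ = 52.77 mm

Part | A | x̄ᵢ | ȳᵢ | A·x̄ᵢ | A·ȳᵢ
plate | 12000.00 | 60.00 | 50.00 | 720000.00 | 600000.00
hole | -1680.00 | 41.00 | 33.00 | -68880.00 | -55440.00
Σ | 10320.00 |  |  | 651120.00 | 544560.00
x̄ = 651120.00 / 10320.00 = 63.09 mm
ȳ = 544560.00 / 10320.00 = 52.77 mm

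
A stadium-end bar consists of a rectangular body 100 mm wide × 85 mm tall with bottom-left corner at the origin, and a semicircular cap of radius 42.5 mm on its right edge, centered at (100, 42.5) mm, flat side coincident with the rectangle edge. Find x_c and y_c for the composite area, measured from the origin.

x_c = 67.03 mm, y_c = 42.50 mm

Part | A | x̄ᵢ | ȳᵢ | A·x̄ᵢ | A·ȳᵢ
rectangular body | 8500.00 | 50.00 | 42.50 | 425000.00 | 361250.00
semicircular end | 2837.25 | 118.04 | 42.50 | 334902.17 | 120583.16
Σ | 11337.25 |  |  | 759902.17 | 481833.16
x_c = 759902.17 / 11337.25 = 67.03 mm
y_c = 481833.16 / 11337.25 = 42.50 mm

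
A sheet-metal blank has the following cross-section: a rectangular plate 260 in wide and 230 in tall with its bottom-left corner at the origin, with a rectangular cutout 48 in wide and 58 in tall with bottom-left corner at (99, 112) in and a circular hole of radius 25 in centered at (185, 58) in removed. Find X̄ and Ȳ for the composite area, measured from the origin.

Part | A | x̄ᵢ | ȳᵢ | A·x̄ᵢ | A·ȳᵢ
plate | 59800.00 | 130.00 | 115.00 | 7774000.00 | 6877000.00
hole 1 | -2784.00 | 123.00 | 141.00 | -342432.00 | -392544.00
hole 2 | -1963.50 | 185.00 | 58.00 | -363246.65 | -113882.73
Σ | 55052.50 |  |  | 7068321.35 | 6370573.27
X̄ = 7068321.35 / 55052.50 = 128.39 in
Ȳ = 6370573.27 / 55052.50 = 115.72 in

X̄ = 128.39 in, Ȳ = 115.72 in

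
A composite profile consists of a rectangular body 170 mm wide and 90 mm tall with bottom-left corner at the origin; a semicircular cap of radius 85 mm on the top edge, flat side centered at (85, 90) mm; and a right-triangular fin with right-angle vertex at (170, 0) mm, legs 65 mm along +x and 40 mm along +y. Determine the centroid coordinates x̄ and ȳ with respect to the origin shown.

x̄ = 89.96 mm, ȳ = 76.45 mm

rectangular body: A = 170 × 90 = 15300.00, centroid at (85.00, 45.00).
semicircular top: A = ½π·85² = 11349.00, centroid at (85.00, 126.08).
triangular fin: A = ½·65·40 = 1300.00, centroid at (191.67, 13.33).
ΣA = 27949.00 mm², ΣAx̄ = 2514331.96 mm³, ΣAȳ = 2136660.31 mm³.
x̄ = 2514331.96/27949.00 = 89.96 mm; ȳ = 2136660.31/27949.00 = 76.45 mm.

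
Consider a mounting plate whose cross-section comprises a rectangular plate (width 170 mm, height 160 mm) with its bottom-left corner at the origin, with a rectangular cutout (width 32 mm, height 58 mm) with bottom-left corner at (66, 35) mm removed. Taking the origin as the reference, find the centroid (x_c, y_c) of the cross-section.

x_c = 85.22 mm, y_c = 81.17 mm

plate: A = 170 × 160 = 27200.00, centroid at (85.00, 80.00).
hole: A = −(32 × 58) = -1856.00, centroid at (82.00, 64.00).
ΣA = 25344.00 mm², ΣAx_c = 2159808.00 mm³, ΣAy_c = 2057216.00 mm³.
x_c = 2159808.00/25344.00 = 85.22 mm; y_c = 2057216.00/25344.00 = 81.17 mm.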